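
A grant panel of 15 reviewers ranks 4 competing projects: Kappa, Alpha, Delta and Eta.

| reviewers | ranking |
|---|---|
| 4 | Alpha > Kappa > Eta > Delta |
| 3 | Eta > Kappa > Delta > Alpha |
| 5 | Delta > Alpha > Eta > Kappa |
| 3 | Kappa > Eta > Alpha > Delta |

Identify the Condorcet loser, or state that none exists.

none

Head-to-head results (15 reviewers):
Kappa vs Alpha: Alpha, 9–6.
Kappa vs Delta: Kappa preferred on 4+3+3 = 10 ballots; Kappa wins 10–5.
Kappa vs Eta: Eta wins 8–7.
Alpha vs Delta: Alpha is ranked higher on 4+3 = 7 ballots, Delta on 8. Delta wins 8–7.
Alpha–Eta: Alpha 9–6.
Delta–Eta: Eta 10–5.
Every project wins at least one matchup (Kappa beats Delta; Alpha beats Kappa; Delta beats Alpha; Eta beats Kappa), so there is no Condorcet loser.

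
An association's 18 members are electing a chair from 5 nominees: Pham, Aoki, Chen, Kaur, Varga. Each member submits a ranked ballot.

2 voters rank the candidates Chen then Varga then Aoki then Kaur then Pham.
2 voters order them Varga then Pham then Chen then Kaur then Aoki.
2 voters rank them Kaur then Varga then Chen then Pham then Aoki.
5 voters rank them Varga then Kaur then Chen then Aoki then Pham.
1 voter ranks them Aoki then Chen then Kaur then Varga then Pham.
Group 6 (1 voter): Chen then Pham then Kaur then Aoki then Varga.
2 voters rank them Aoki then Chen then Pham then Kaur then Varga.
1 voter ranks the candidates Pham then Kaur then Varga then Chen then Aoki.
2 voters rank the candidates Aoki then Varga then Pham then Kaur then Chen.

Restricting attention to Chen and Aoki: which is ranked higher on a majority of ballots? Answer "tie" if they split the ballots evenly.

Ballots ranking Chen above Aoki: 2 + 2 + 2 + 5 + 1 + 1 = 13.
Ballots ranking Aoki above Chen: 18 − 13 = 5.
Chen wins the head-to-head 13–5.

Chen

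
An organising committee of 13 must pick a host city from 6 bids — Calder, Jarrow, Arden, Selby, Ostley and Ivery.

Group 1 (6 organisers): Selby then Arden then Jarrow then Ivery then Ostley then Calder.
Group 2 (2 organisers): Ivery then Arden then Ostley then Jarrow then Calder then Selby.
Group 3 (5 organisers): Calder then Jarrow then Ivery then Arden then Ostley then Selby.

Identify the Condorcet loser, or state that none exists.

Selby

Pairwise majorities:
Calder vs Jarrow: 5 for Calder, 8 for Jarrow — Jarrow by 8–5.
Calder–Arden: Arden 8–5.
Calder–Selby: Calder 7–6.
Calder vs Ostley: Calder is ranked higher on 5 ballots, Ostley on 8. Ostley wins 8–5.
Calder–Ivery: Ivery 8–5.
Jarrow vs Arden: 5 for Jarrow, 8 for Arden — Arden by 8–5.
Jarrow–Selby: Jarrow 7–6.
Jarrow vs Ostley: Jarrow wins 11–2.
Jarrow–Ivery: Jarrow 11–2.
Arden vs Selby: Arden, 7–6.
Arden vs Ostley: 13 to 0, Arden.
Arden vs Ivery: Arden is ranked higher on 6 ballots, Ivery on 7. Ivery wins 7–6.
Selby–Ostley: Ostley 7–6.
Selby vs Ivery: 6 to 7, Ivery.
Ostley–Ivery: Ivery 13–0.
Selby loses to every other city — it is the Condorcet loser.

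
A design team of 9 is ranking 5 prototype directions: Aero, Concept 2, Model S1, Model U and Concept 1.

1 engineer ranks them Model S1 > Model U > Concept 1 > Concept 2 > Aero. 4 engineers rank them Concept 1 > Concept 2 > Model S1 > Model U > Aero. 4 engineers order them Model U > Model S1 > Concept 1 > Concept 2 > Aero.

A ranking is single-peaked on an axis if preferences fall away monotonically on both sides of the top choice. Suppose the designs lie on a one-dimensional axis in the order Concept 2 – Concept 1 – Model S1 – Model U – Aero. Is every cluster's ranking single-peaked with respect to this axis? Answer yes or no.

yes

Axis positions: Concept 2=1, Concept 1=2, Model S1=3, Model U=4, Aero=5.
Cluster 1 (peak Model S1 at position 3): ranking walks positions 3-4-2-1-5, expanding outward from the peak — single-peaked.
Cluster 2 (peak Concept 1 at position 2): ranking walks positions 2-1-3-4-5, expanding outward from the peak — single-peaked.
Cluster 3 (peak Model U at position 4): ranking walks positions 4-3-2-1-5, expanding outward from the peak — single-peaked.
Every ranking is single-peaked on this axis.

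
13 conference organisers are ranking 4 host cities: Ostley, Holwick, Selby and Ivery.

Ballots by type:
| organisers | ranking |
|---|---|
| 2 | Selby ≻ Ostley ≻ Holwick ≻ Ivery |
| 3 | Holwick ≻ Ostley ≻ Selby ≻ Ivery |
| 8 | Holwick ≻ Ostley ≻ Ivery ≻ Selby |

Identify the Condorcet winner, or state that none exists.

Head-to-head results (13 organisers):
Ostley–Holwick: Holwick 11–2.
Ostley vs Selby: Ostley, 11–2.
Ostley vs Ivery: Ostley, 13–0.
Holwick–Selby: Holwick 11–2.
Holwick vs Ivery: Holwick wins 13–0.
Selby–Ivery: Ivery 8–5.
Holwick defeats every rival head-to-head and is the Condorcet winner.

Holwick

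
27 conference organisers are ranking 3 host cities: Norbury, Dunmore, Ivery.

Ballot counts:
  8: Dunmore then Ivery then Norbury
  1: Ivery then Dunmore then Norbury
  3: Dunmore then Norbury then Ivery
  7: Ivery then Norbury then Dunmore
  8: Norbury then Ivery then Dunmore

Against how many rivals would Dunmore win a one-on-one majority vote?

Dunmore against each rival (27 organisers):
Dunmore vs Norbury: Norbury wins 15–12.
Dunmore vs Ivery: Dunmore is ranked higher on 8+3 = 11 ballots, Ivery on 16. Ivery wins 16–11.
Dunmore beats no one; loses to Norbury, Ivery — 0 pairwise wins.

0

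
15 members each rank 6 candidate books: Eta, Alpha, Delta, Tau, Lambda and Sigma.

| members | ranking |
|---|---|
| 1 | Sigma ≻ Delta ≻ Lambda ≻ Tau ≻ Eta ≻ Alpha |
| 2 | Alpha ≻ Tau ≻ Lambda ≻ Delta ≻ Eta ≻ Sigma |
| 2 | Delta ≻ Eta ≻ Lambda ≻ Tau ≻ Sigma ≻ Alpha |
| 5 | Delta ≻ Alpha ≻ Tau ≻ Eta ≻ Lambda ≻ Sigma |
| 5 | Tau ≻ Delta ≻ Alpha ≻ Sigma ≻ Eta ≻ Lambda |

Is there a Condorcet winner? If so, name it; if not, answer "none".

Delta

Head-to-head results (15 members):
Eta vs Alpha: Eta is ranked higher on 1+2 = 3 ballots, Alpha on 12. Alpha wins 12–3.
Eta vs Delta: 0 to 15, Delta.
Eta–Tau: Tau 13–2.
Eta vs Lambda: Eta preferred on 2+5+5 = 12 ballots; Eta wins 12–3.
Eta vs Sigma: Eta wins 9–6.
Alpha vs Delta: 2 for Alpha, 13 for Delta — Delta by 13–2.
Alpha vs Tau: Alpha is ranked higher on 2+5 = 7 ballots, Tau on 8. Tau wins 8–7.
Alpha vs Lambda: 12 to 3, Alpha.
Alpha vs Sigma: Alpha wins 12–3.
Delta vs Tau: Delta wins 8–7.
Delta vs Lambda: Delta, 13–2.
Delta vs Sigma: Delta is ranked higher on 2+2+5+5 = 14 ballots, Sigma on 1. Delta wins 14–1.
Tau vs Lambda: Tau wins 12–3.
Tau vs Sigma: Tau wins 14–1.
Lambda vs Sigma: Lambda wins 9–6.
Delta defeats every rival head-to-head and is the Condorcet winner.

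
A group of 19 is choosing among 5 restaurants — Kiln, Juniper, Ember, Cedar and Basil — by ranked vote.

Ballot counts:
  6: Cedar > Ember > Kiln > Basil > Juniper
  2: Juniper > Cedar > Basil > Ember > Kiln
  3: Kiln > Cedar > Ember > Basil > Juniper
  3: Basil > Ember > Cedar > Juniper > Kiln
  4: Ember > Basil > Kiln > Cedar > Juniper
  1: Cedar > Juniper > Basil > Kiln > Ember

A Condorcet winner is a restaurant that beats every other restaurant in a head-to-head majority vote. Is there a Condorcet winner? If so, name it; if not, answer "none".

Head-to-head results (19 friends):
Kiln vs Juniper: 6+3+4 = 13 for Kiln, 6 for Juniper — Kiln by 13–6.
Kiln vs Ember: Kiln preferred on 3+1 = 4 ballots; Ember wins 15–4.
Kiln vs Cedar: 3+4 = 7 for Kiln, 12 for Cedar — Cedar by 12–7.
Kiln vs Basil: 9 to 10, Basil.
Juniper vs Ember: 2+1 = 3 for Juniper, 16 for Ember — Ember by 16–3.
Juniper vs Cedar: 2 for Juniper, 17 for Cedar — Cedar by 17–2.
Juniper vs Basil: 3 to 16, Basil.
Ember vs Cedar: Ember preferred on 3+4 = 7 ballots; Cedar wins 12–7.
Ember vs Basil: Ember preferred on 6+3+4 = 13 ballots; Ember wins 13–6.
Cedar vs Basil: 12 to 7, Cedar.
Cedar beats each of Kiln, Juniper, Ember, Basil — Cedar is the Condorcet winner.

Cedar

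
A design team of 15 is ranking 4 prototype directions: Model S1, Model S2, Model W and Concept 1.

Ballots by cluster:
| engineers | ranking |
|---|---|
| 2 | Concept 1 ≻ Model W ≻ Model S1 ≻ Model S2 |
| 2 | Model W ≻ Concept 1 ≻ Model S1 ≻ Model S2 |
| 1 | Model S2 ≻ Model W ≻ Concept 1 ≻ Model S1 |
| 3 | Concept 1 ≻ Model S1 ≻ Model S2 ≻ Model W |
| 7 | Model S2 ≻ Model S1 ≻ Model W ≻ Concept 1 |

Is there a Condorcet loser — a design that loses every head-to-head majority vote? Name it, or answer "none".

none

Pairwise majorities:
Model S1 vs Model S2: Model S2, 8–7.
Model S1 vs Model W: Model S1, 10–5.
Model S1 vs Concept 1: 7 to 8, Concept 1.
Model S2 vs Model W: Model S2, 11–4.
Model S2 vs Concept 1: Model S2 preferred on 1+7 = 8 ballots; Model S2 wins 8–7.
Model W vs Concept 1: 10 to 5, Model W.
Each design has at least one pairwise win (Model S1 beats Model W; Model S2 beats Model S1; Model W beats Concept 1; Concept 1 beats Model S1) — no Condorcet loser.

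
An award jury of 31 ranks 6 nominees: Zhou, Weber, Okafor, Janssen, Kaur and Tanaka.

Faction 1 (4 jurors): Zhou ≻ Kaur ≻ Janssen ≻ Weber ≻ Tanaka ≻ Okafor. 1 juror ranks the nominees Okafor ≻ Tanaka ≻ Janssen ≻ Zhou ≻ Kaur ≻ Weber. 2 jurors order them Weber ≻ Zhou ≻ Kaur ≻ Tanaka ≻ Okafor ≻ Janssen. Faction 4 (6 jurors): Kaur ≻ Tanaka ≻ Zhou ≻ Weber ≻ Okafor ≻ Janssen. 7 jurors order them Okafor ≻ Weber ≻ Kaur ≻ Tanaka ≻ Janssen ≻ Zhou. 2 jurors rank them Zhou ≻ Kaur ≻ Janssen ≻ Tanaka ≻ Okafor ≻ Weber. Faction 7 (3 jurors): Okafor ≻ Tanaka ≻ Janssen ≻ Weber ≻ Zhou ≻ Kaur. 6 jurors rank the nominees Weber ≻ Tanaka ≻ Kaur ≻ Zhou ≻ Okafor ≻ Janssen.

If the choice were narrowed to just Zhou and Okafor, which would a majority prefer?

Zhou

Ballots ranking Zhou above Okafor: 4 + 2 + 6 + 2 + 6 = 20.
Ballots ranking Okafor above Zhou: 31 − 20 = 11.
Zhou wins the head-to-head 20–11.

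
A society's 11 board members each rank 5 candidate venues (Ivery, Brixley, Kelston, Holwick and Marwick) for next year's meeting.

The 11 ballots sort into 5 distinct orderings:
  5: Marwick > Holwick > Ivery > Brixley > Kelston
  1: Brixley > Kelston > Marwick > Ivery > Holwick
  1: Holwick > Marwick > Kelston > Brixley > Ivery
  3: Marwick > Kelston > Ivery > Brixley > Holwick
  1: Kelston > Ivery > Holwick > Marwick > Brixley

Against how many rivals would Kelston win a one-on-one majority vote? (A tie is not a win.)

Kelston against each rival (11 organisers):
Kelston vs Ivery: 1+1+3+1 = 6 for Kelston, 5 for Ivery — Kelston by 6–5.
Kelston vs Brixley: 5 to 6, Brixley.
Kelston vs Holwick: Kelston preferred on 1+3+1 = 5 ballots; Holwick wins 6–5.
Kelston vs Marwick: Kelston preferred on 1+1 = 2 ballots; Marwick wins 9–2.
Kelston beats Ivery; loses to Brixley, Holwick, Marwick — 1 pairwise win.

1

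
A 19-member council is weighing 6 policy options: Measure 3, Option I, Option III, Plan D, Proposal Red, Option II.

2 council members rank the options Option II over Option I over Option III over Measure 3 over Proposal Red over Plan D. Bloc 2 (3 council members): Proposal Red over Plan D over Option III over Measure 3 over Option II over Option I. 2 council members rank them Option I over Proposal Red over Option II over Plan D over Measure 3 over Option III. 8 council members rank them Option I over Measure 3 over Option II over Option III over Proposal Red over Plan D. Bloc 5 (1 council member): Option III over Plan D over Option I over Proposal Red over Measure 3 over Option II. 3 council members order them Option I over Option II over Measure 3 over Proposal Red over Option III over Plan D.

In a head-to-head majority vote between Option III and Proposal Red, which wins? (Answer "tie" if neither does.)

Option III

Ballots ranking Option III above Proposal Red: 2 + 8 + 1 = 11.
Ballots ranking Proposal Red above Option III: 19 − 11 = 8.
Option III wins the head-to-head 11–8.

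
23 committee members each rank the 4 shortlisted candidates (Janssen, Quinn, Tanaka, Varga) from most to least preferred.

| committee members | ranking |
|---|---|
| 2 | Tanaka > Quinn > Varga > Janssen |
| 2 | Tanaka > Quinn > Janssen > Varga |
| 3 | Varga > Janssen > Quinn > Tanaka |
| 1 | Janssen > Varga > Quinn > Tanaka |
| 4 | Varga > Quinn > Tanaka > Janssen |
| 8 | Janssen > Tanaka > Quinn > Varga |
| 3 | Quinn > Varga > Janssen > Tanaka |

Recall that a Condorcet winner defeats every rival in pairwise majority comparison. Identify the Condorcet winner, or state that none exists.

Head-to-head results (23 committee members):
Janssen vs Quinn: Janssen preferred on 3+1+8 = 12 ballots; Janssen wins 12–11.
Janssen vs Tanaka: 3+1+8+3 = 15 for Janssen, 8 for Tanaka — Janssen by 15–8.
Janssen vs Varga: Janssen preferred on 2+1+8 = 11 ballots; Varga wins 12–11.
Quinn vs Tanaka: Quinn preferred on 3+1+4+3 = 11 ballots; Tanaka wins 12–11.
Quinn vs Varga: 15 to 8, Quinn.
Tanaka vs Varga: Tanaka preferred on 2+2+8 = 12 ballots; Tanaka wins 12–11.
Every candidate loses at least once (Janssen loses to Varga; Quinn loses to Janssen; Tanaka loses to Janssen; Varga loses to Quinn). The majority relation contains the cycle Janssen → Quinn → Varga → Janssen, so there is no Condorcet winner.

none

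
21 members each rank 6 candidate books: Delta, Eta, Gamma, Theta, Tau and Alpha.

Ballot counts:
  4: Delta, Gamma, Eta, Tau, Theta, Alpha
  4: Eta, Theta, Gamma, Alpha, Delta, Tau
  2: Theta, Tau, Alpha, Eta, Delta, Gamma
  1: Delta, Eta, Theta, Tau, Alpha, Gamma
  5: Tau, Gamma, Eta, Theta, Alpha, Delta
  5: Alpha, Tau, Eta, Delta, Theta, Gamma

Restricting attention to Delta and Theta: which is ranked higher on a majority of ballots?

Theta

Ballots ranking Delta above Theta: 4 + 1 + 5 = 10.
Ballots ranking Theta above Delta: 21 − 10 = 11.
Theta wins the head-to-head 11–10.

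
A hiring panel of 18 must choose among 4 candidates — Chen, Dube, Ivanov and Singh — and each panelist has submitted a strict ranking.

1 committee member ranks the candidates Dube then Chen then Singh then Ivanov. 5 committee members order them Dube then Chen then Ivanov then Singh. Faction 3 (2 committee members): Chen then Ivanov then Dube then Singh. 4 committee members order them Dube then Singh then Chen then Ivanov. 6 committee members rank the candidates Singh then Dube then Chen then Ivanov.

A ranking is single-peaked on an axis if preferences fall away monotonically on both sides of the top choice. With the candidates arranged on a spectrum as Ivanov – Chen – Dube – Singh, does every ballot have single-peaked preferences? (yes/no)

Axis positions: Ivanov=1, Chen=2, Dube=3, Singh=4.
Faction 1 (peak Dube at position 3): ranking walks positions 3-2-4-1, expanding outward from the peak — single-peaked.
Faction 2 (peak Dube at position 3): ranking walks positions 3-2-1-4, expanding outward from the peak — single-peaked.
Faction 3 (peak Chen at position 2): ranking walks positions 2-1-3-4, expanding outward from the peak — single-peaked.
Faction 4 (peak Dube at position 3): ranking walks positions 3-4-2-1, expanding outward from the peak — single-peaked.
Faction 5 (peak Singh at position 4): ranking walks positions 4-3-2-1, expanding outward from the peak — single-peaked.
Every ranking is single-peaked on this axis.

yes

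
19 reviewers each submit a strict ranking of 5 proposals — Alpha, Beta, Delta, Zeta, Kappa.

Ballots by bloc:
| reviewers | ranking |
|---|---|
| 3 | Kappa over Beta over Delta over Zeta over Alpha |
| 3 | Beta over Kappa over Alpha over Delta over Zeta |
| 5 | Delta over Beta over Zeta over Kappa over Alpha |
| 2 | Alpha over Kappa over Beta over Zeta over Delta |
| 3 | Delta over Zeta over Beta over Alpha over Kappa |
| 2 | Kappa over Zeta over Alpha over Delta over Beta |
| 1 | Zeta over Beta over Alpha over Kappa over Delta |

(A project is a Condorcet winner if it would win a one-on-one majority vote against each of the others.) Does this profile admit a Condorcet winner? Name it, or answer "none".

Pairwise majorities:
Alpha–Beta: Beta 15–4.
Alpha–Delta: Delta 11–8.
Alpha vs Zeta: Zeta, 14–5.
Alpha vs Kappa: Kappa wins 13–6.
Beta–Delta: Delta 10–9.
Beta vs Zeta: Beta wins 13–6.
Beta vs Kappa: Beta, 12–7.
Delta vs Zeta: Delta wins 14–5.
Delta vs Kappa: Kappa wins 11–8.
Zeta vs Kappa: Kappa wins 10–9.
Every project loses at least once (Alpha loses to Beta; Beta loses to Delta; Delta loses to Kappa; Zeta loses to Beta; Kappa loses to Beta). The majority relation contains the cycle Beta > Kappa > Delta > Beta, so there is no Condorcet winner.

none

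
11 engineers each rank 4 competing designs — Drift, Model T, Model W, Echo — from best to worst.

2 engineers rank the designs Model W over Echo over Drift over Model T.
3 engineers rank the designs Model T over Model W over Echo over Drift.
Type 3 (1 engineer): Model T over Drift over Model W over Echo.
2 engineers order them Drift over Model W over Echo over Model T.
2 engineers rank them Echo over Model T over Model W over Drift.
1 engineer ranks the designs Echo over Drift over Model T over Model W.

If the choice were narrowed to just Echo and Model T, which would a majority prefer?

Ballots ranking Echo above Model T: 2 + 2 + 2 + 1 = 7.
Ballots ranking Model T above Echo: 11 − 7 = 4.
Echo wins the head-to-head 7–4.

Echo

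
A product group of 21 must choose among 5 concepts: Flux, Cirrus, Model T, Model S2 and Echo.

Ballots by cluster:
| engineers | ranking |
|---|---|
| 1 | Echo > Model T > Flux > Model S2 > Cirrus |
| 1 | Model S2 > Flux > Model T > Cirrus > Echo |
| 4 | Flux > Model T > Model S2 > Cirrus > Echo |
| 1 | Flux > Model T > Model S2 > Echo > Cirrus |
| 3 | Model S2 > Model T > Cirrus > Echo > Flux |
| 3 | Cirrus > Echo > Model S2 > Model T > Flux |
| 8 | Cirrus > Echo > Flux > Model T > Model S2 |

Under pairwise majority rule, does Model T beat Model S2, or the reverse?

Ballots ranking Model T above Model S2: 1 + 4 + 1 + 8 = 14.
Ballots ranking Model S2 above Model T: 21 − 14 = 7.
Model T wins the head-to-head 14–7.

Model T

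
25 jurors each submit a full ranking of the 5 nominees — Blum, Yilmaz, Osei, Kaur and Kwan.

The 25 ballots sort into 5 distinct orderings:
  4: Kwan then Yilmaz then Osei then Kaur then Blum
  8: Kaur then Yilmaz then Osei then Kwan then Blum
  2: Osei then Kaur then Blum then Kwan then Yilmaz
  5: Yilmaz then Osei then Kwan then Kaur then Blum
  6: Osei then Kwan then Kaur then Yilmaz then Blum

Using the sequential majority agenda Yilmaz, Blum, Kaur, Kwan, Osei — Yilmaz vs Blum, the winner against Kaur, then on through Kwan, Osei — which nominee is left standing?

Round 1: Yilmaz vs Blum — 23–2, Yilmaz advances.
Round 2: Yilmaz vs Kaur — 9–16, Kaur advances.
Round 3: Kaur vs Kwan — 10–15, Kwan advances.
Round 4: Kwan vs Osei — 4–21, Osei advances.
The agenda winner is Osei.

Osei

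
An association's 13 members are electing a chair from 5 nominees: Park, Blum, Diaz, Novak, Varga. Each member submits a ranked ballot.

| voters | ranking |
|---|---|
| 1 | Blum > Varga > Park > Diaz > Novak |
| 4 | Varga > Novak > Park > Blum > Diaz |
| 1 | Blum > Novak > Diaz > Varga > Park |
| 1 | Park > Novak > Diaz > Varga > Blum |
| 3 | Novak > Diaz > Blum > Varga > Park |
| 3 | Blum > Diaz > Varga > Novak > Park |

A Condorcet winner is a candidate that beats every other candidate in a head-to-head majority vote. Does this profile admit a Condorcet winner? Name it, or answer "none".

none

Check each pair by majority over 13 ballots:
Park vs Blum: Park preferred on 4+1 = 5 ballots; Blum wins 8–5.
Park vs Diaz: 1+4+1 = 6 for Park, 7 for Diaz — Diaz by 7–6.
Park–Novak: Novak 11–2.
Park–Varga: Varga 12–1.
Blum vs Diaz: Blum wins 9–4.
Blum vs Novak: Blum is ranked higher on 1+1+3 = 5 ballots, Novak on 8. Novak wins 8–5.
Blum vs Varga: Blum wins 8–5.
Diaz vs Novak: Diaz is ranked higher on 1+3 = 4 ballots, Novak on 9. Novak wins 9–4.
Diaz vs Varga: Diaz preferred on 1+1+3+3 = 8 ballots; Diaz wins 8–5.
Novak vs Varga: 1+1+3 = 5 for Novak, 8 for Varga — Varga by 8–5.
Every candidate loses at least once (Park loses to Blum; Blum loses to Novak; Diaz loses to Blum; Novak loses to Varga; Varga loses to Blum). The majority relation contains the cycle Blum → Varga → Novak → Blum, so there is no Condorcet winner.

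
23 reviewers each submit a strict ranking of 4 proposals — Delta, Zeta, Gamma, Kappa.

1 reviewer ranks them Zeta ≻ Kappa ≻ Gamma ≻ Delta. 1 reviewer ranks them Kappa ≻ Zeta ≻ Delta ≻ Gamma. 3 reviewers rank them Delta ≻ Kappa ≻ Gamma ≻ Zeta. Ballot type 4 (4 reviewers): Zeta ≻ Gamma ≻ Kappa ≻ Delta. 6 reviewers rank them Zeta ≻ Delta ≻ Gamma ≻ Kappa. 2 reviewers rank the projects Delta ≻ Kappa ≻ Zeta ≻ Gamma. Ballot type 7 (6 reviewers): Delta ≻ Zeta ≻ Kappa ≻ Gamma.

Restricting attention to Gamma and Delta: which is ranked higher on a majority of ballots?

Delta

Ballots ranking Gamma above Delta: 1 + 4 = 5.
Ballots ranking Delta above Gamma: 23 − 5 = 18.
Delta wins the head-to-head 18–5.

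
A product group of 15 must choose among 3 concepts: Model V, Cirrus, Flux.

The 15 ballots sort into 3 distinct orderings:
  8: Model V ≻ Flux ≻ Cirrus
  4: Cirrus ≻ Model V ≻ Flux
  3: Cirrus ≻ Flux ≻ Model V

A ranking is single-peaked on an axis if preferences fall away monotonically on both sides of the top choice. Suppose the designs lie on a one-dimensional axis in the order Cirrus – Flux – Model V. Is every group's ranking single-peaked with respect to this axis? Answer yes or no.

Axis positions: Cirrus=1, Flux=2, Model V=3.
Group 1 (peak Model V at position 3): ranking walks positions 3-2-1, expanding outward from the peak — single-peaked.
Group 2: ranking walks positions 1-3-2; Model V is ranked above Flux even though Flux lies between Model V and the peak Cirrus on the axis — preferences dip and rise again. Not single-peaked.
Group 3 (peak Cirrus at position 1): ranking walks positions 1-2-3, expanding outward from the peak — single-peaked.
Group 2 violates single-peakedness, so the profile is not single-peaked on this axis.

no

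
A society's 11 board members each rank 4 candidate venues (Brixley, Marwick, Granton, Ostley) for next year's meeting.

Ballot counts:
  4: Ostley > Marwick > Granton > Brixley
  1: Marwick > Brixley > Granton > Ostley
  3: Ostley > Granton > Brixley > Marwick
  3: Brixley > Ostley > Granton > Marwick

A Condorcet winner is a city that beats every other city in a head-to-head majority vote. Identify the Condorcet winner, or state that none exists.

Ostley

Check each pair by majority over 11 ballots:
Brixley vs Marwick: 6 to 5, Brixley.
Brixley vs Granton: Brixley preferred on 1+3 = 4 ballots; Granton wins 7–4.
Brixley vs Ostley: 4 to 7, Ostley.
Marwick vs Granton: Marwick is ranked higher on 4+1 = 5 ballots, Granton on 6. Granton wins 6–5.
Marwick vs Ostley: 1 for Marwick, 10 for Ostley — Ostley by 10–1.
Granton vs Ostley: 1 to 10, Ostley.
Only Ostley has no losses; Ostley is the Condorcet winner.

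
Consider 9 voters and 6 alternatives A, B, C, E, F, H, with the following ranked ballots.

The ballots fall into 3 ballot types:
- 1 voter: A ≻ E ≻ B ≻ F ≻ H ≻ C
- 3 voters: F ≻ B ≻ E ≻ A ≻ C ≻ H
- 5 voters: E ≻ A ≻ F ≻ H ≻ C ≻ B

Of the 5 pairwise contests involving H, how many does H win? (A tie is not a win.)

H against each rival (9 voters):
H vs A: 0 to 9, A.
H–B: H 5–4.
H vs C: 1+5 = 6 for H, 3 for C — H by 6–3.
H vs E: E, 9–0.
H vs F: F wins 9–0.
H beats B, C; loses to A, E, F — 2 pairwise wins.

2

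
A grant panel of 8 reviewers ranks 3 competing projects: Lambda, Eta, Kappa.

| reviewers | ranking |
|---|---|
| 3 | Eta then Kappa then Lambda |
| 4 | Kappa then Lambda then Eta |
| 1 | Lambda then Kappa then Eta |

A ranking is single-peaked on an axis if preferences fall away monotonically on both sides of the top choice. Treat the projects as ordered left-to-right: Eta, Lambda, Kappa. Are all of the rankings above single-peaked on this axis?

Axis positions: Eta=1, Lambda=2, Kappa=3.
Faction 1: ranking walks positions 1-3-2; Kappa is ranked above Lambda even though Lambda lies between Kappa and the peak Eta on the axis — preferences dip and rise again. Not single-peaked.
Faction 2 (peak Kappa at position 3): ranking walks positions 3-2-1, expanding outward from the peak — single-peaked.
Faction 3 (peak Lambda at position 2): ranking walks positions 2-3-1, expanding outward from the peak — single-peaked.
Faction 1 violates single-peakedness, so the profile is not single-peaked on this axis.

no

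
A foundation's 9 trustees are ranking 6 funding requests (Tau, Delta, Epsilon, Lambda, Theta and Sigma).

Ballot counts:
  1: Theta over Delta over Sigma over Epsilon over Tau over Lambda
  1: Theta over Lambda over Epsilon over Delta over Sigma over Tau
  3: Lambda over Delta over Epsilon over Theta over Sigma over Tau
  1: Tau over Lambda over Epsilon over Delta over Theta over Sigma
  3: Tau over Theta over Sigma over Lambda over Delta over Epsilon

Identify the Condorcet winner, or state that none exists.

Check each pair by majority over 9 ballots:
Tau vs Delta: Delta, 5–4.
Tau vs Epsilon: Epsilon, 5–4.
Tau vs Lambda: Tau wins 5–4.
Tau–Theta: Theta 5–4.
Tau vs Sigma: Sigma wins 5–4.
Delta–Epsilon: Delta 7–2.
Delta–Lambda: Lambda 8–1.
Delta–Theta: Theta 5–4.
Delta vs Sigma: Delta, 6–3.
Epsilon vs Lambda: Lambda wins 8–1.
Epsilon–Theta: Theta 5–4.
Epsilon–Sigma: Epsilon 5–4.
Lambda vs Theta: Theta, 5–4.
Lambda–Sigma: Lambda 5–4.
Theta–Sigma: Theta 9–0.
Theta wins every pairwise contest, so Theta is the Condorcet winner.

Theta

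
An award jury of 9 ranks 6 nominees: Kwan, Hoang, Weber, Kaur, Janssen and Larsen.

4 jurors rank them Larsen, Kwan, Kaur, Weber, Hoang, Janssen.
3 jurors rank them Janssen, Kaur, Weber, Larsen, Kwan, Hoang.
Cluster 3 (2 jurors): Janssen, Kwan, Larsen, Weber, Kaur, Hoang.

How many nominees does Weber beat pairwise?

1

Weber against each rival (9 jurors):
Weber vs Kwan: Kwan, 6–3.
Weber vs Hoang: Weber is ranked higher on 4+3+2 = 9 ballots, Hoang on 0. Weber wins 9–0.
Weber vs Kaur: 2 to 7, Kaur.
Weber–Janssen: Janssen 5–4.
Weber vs Larsen: Larsen wins 6–3.
Weber beats Hoang; loses to Kwan, Kaur, Janssen, Larsen — 1 pairwise win.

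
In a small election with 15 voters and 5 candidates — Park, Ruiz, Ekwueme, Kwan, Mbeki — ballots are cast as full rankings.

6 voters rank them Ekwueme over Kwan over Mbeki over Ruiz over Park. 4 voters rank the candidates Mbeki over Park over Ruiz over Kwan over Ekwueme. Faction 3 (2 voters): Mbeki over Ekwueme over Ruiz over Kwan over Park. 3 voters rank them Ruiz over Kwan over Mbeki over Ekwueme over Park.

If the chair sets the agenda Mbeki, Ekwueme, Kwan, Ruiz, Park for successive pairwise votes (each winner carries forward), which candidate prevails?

Ruiz

Round 1: Mbeki vs Ekwueme — 9–6, Mbeki advances.
Round 2: Mbeki vs Kwan — 6–9, Kwan advances.
Round 3: Kwan vs Ruiz — 6–9, Ruiz advances.
Round 4: Ruiz vs Park — 11–4, Ruiz advances.
Ruiz survives the agenda.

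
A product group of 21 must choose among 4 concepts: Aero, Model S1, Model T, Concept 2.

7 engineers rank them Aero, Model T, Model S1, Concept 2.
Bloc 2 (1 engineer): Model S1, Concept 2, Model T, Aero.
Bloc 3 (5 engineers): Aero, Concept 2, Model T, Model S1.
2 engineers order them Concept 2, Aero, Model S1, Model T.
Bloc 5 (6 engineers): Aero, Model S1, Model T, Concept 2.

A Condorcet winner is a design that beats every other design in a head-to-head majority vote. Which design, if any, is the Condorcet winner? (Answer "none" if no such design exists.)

Check each pair by majority over 21 ballots:
Aero vs Model S1: 20 to 1, Aero.
Aero vs Model T: Aero is ranked higher on 7+5+2+6 = 20 ballots, Model T on 1. Aero wins 20–1.
Aero vs Concept 2: Aero is ranked higher on 7+5+6 = 18 ballots, Concept 2 on 3. Aero wins 18–3.
Model S1 vs Model T: Model S1 is ranked higher on 1+2+6 = 9 ballots, Model T on 12. Model T wins 12–9.
Model S1 vs Concept 2: Model S1 preferred on 7+1+6 = 14 ballots; Model S1 wins 14–7.
Model T vs Concept 2: 13 to 8, Model T.
Only Aero has no losses; Aero is the Condorcet winner.

Aero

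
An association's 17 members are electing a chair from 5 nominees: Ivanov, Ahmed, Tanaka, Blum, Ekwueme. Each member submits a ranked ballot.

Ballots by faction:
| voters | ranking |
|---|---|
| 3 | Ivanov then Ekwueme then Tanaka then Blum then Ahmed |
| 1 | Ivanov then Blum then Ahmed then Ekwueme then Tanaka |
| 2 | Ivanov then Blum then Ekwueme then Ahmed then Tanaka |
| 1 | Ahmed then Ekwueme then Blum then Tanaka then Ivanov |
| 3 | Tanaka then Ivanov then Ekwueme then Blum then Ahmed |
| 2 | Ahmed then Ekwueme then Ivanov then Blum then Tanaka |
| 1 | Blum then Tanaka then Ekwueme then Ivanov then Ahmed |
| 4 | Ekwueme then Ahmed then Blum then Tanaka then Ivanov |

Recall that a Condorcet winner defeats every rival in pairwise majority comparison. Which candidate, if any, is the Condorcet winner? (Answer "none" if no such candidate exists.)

none

Pairwise majorities:
Ivanov vs Ahmed: 10 to 7, Ivanov.
Ivanov vs Tanaka: Ivanov preferred on 3+1+2+2 = 8 ballots; Tanaka wins 9–8.
Ivanov vs Blum: Ivanov, 11–6.
Ivanov vs Ekwueme: Ivanov is ranked higher on 3+1+2+3 = 9 ballots, Ekwueme on 8. Ivanov wins 9–8.
Ahmed vs Tanaka: Ahmed is ranked higher on 1+2+1+2+4 = 10 ballots, Tanaka on 7. Ahmed wins 10–7.
Ahmed vs Blum: Ahmed is ranked higher on 1+2+4 = 7 ballots, Blum on 10. Blum wins 10–7.
Ahmed vs Ekwueme: Ahmed preferred on 1+1+2 = 4 ballots; Ekwueme wins 13–4.
Tanaka vs Blum: Tanaka preferred on 3+3 = 6 ballots; Blum wins 11–6.
Tanaka–Ekwueme: Ekwueme 13–4.
Blum vs Ekwueme: 4 to 13, Ekwueme.
No candidate is unbeaten: Ivanov loses to Tanaka; Ahmed loses to Ivanov; Tanaka loses to Ahmed; Blum loses to Ivanov; Ekwueme loses to Ivanov. In particular Ivanov > Ahmed > Tanaka > Ivanov is a majority cycle — no Condorcet winner exists.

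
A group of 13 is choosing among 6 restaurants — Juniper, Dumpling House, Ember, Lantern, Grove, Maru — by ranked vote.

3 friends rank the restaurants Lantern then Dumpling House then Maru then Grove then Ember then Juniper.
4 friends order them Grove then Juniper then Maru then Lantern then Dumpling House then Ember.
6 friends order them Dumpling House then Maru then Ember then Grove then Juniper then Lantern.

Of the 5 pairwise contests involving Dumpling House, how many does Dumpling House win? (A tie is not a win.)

Dumpling House against each rival (13 friends):
Dumpling House vs Juniper: Dumpling House wins 9–4.
Dumpling House–Ember: Dumpling House 13–0.
Dumpling House vs Lantern: 6 for Dumpling House, 7 for Lantern — Lantern by 7–6.
Dumpling House vs Grove: Dumpling House, 9–4.
Dumpling House vs Maru: Dumpling House is ranked higher on 3+6 = 9 ballots, Maru on 4. Dumpling House wins 9–4.
Dumpling House beats Juniper, Ember, Grove, Maru; loses to Lantern — 4 pairwise wins.

4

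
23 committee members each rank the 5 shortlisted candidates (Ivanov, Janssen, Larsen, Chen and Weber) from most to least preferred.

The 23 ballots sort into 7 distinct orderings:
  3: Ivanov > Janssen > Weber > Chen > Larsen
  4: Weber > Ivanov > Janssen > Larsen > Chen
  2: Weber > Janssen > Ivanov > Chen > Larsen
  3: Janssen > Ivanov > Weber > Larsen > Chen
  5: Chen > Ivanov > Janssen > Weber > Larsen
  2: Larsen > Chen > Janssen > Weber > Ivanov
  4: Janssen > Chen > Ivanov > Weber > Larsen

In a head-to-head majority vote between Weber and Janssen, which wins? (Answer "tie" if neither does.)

Ballots ranking Weber above Janssen: 4 + 2 = 6.
Ballots ranking Janssen above Weber: 23 − 6 = 17.
Janssen wins the head-to-head 17–6.

Janssen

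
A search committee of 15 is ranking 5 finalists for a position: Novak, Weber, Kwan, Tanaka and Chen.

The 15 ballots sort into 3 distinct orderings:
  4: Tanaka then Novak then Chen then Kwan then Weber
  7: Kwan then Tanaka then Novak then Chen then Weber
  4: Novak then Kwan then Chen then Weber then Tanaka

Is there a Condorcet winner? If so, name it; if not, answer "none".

none

Check each pair by majority over 15 ballots:
Novak–Weber: Novak 15–0.
Novak vs Kwan: 4+4 = 8 for Novak, 7 for Kwan — Novak by 8–7.
Novak vs Tanaka: Novak preferred on 4 ballots; Tanaka wins 11–4.
Novak vs Chen: Novak wins 15–0.
Weber vs Kwan: 0 for Weber, 15 for Kwan — Kwan by 15–0.
Weber vs Tanaka: Weber is ranked higher on 4 ballots, Tanaka on 11. Tanaka wins 11–4.
Weber–Chen: Chen 15–0.
Kwan vs Tanaka: 7+4 = 11 for Kwan, 4 for Tanaka — Kwan by 11–4.
Kwan–Chen: Kwan 11–4.
Tanaka vs Chen: Tanaka, 11–4.
Each candidate drops at least one matchup (Novak loses to Tanaka; Weber loses to Novak; Kwan loses to Novak; Tanaka loses to Kwan; Chen loses to Novak); the cycle Novak beats Kwan beats Tanaka beats Novak rules out a Condorcet winner.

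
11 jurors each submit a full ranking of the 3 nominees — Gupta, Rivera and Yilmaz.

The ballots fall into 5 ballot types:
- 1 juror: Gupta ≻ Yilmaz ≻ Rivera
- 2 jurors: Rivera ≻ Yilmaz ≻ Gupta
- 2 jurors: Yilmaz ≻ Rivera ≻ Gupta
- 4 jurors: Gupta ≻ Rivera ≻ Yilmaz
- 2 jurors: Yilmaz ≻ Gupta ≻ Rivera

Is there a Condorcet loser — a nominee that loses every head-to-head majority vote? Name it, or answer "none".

Pairwise majorities:
Gupta vs Rivera: 1+4+2 = 7 for Gupta, 4 for Rivera — Gupta by 7–4.
Gupta vs Yilmaz: Yilmaz, 6–5.
Rivera–Yilmaz: Rivera 6–5.
Each nominee has at least one pairwise win (Gupta beats Rivera; Rivera beats Yilmaz; Yilmaz beats Gupta) — no Condorcet loser.

none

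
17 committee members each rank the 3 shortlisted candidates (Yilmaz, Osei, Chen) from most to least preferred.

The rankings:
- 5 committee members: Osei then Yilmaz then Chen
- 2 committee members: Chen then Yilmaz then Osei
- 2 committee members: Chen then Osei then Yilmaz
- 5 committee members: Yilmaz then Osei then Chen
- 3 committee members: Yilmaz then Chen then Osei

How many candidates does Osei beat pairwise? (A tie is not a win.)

1

Osei against each rival (17 committee members):
Osei vs Yilmaz: Yilmaz, 10–7.
Osei vs Chen: Osei, 10–7.
Osei beats Chen; loses to Yilmaz — 1 pairwise win.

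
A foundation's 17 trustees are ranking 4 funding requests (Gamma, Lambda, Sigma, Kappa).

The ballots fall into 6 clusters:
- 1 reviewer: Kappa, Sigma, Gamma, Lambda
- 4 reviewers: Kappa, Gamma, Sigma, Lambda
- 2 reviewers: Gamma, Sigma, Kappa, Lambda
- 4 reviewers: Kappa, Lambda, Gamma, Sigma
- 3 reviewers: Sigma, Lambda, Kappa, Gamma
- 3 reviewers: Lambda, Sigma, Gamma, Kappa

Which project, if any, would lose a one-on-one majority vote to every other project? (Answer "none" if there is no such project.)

none

Head-to-head results (17 reviewers):
Gamma vs Lambda: Gamma is ranked higher on 1+4+2 = 7 ballots, Lambda on 10. Lambda wins 10–7.
Gamma vs Sigma: Gamma is ranked higher on 4+2+4 = 10 ballots, Sigma on 7. Gamma wins 10–7.
Gamma vs Kappa: Kappa wins 12–5.
Lambda–Sigma: Sigma 10–7.
Lambda vs Kappa: Kappa, 11–6.
Sigma vs Kappa: 2+3+3 = 8 for Sigma, 9 for Kappa — Kappa by 9–8.
No project is winless: Gamma beats Sigma; Lambda beats Gamma; Sigma beats Lambda; Kappa beats Gamma. There is no Condorcet loser.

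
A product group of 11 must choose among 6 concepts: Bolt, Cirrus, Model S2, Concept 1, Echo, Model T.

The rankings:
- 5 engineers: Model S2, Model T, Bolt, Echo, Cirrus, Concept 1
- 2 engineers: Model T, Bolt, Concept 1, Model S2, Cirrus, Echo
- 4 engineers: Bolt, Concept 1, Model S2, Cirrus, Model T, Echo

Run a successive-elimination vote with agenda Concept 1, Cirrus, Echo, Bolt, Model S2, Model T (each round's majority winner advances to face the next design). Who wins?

Round 1: Concept 1 vs Cirrus — 6–5, Concept 1 advances.
Round 2: Concept 1 vs Echo — 6–5, Concept 1 advances.
Round 3: Concept 1 vs Bolt — 0–11, Bolt advances.
Round 4: Bolt vs Model S2 — 6–5, Bolt advances.
Round 5: Bolt vs Model T — 4–7, Model T advances.
Model T survives the agenda.

Model T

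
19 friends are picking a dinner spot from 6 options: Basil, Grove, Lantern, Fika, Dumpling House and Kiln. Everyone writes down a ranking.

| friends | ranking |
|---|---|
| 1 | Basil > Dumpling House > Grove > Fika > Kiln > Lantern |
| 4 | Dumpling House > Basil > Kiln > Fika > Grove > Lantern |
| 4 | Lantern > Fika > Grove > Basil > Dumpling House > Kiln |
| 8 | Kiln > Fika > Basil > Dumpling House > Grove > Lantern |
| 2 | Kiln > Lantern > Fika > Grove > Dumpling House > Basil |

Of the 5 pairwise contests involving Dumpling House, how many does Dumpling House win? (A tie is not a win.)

Dumpling House against each rival (19 friends):
Dumpling House vs Basil: Basil wins 13–6.
Dumpling House–Grove: Dumpling House 13–6.
Dumpling House vs Lantern: Dumpling House, 13–6.
Dumpling House vs Fika: Dumpling House preferred on 1+4 = 5 ballots; Fika wins 14–5.
Dumpling House vs Kiln: Kiln, 10–9.
Dumpling House beats Grove, Lantern; loses to Basil, Fika, Kiln — 2 pairwise wins.

2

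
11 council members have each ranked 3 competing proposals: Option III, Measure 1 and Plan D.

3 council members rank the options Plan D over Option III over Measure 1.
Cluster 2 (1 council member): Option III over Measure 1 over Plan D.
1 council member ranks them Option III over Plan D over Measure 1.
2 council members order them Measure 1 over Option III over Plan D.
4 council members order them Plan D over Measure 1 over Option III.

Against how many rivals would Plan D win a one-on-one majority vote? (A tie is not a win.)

Plan D against each rival (11 council members):
Plan D–Option III: Plan D 7–4.
Plan D vs Measure 1: 8 to 3, Plan D.
Plan D beats Option III, Measure 1 — 2 pairwise wins.

2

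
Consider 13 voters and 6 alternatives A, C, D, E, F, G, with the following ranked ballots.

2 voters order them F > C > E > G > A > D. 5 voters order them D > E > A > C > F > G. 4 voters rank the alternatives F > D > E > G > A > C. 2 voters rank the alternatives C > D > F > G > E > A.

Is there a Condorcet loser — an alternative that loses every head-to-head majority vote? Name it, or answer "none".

none

Head-to-head results (13 voters):
A vs C: 5+4 = 9 for A, 4 for C — A by 9–4.
A vs D: D, 11–2.
A vs E: A is ranked higher on 0 ballots, E on 13. E wins 13–0.
A vs F: F wins 8–5.
A vs G: 5 for A, 8 for G — G by 8–5.
C vs D: C preferred on 2+2 = 4 ballots; D wins 9–4.
C vs E: E, 9–4.
C vs F: C is ranked higher on 5+2 = 7 ballots, F on 6. C wins 7–6.
C vs G: C is ranked higher on 2+5+2 = 9 ballots, G on 4. C wins 9–4.
D–E: D 11–2.
D vs F: D preferred on 5+2 = 7 ballots; D wins 7–6.
D vs G: 5+4+2 = 11 for D, 2 for G — D by 11–2.
E–F: F 8–5.
E vs G: E wins 11–2.
F vs G: F, 13–0.
Each alternative has at least one pairwise win (A beats C; C beats F; D beats A; E beats A; F beats A; G beats A) — no Condorcet loser.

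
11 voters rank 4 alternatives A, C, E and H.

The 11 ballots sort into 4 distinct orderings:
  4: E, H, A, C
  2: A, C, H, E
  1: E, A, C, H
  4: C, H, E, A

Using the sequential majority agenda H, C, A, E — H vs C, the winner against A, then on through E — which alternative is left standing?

E

Round 1: H vs C — 4–7, C advances.
Round 2: C vs A — 4–7, A advances.
Round 3: A vs E — 2–9, E advances.
E survives the agenda.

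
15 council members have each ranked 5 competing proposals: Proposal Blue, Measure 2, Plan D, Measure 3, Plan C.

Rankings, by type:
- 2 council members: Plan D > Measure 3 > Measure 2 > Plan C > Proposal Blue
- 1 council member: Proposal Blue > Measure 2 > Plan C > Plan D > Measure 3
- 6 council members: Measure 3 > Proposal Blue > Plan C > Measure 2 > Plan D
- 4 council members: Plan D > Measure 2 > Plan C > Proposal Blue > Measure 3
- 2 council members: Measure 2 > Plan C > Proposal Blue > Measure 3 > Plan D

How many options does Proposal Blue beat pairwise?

Proposal Blue against each rival (15 council members):
Proposal Blue–Measure 2: Measure 2 8–7.
Proposal Blue vs Plan D: Proposal Blue, 9–6.
Proposal Blue vs Measure 3: Measure 3, 8–7.
Proposal Blue vs Plan C: 7 to 8, Plan C.
Proposal Blue beats Plan D; loses to Measure 2, Measure 3, Plan C — 1 pairwise win.

1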